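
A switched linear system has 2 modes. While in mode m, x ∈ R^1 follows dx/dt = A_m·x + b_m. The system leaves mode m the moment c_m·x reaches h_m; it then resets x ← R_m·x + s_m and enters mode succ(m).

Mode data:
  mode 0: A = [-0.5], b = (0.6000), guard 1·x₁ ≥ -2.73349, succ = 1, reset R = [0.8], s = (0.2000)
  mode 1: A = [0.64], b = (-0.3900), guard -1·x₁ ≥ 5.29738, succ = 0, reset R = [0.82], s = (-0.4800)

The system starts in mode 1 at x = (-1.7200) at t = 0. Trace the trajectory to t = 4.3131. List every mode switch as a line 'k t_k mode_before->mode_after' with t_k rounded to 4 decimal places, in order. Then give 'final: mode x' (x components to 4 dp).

1 1.4539 1->0
2 2.3063 0->1
3 3.5908 1->0
final: 0 -2.9978

Mode 1: guard c·x = 5.2974 hit at Δt = 1.4539 (t = 1.4539), x⁻ = (-5.2974) → reset → x⁺ = (-4.8239), jump to mode 0
Mode 0: guard c·x = -2.7335 hit at Δt = 0.8524 (t = 2.3063), x⁻ = (-2.7335) → reset → x⁺ = (-1.9868), jump to mode 1
Mode 1: guard c·x = 5.2974 hit at Δt = 1.2845 (t = 3.5908), x⁻ = (-5.2974) → reset → x⁺ = (-4.8239), jump to mode 0
Mode 0: flow for 0.7223 to horizon, guard not reached → x = (-2.9978)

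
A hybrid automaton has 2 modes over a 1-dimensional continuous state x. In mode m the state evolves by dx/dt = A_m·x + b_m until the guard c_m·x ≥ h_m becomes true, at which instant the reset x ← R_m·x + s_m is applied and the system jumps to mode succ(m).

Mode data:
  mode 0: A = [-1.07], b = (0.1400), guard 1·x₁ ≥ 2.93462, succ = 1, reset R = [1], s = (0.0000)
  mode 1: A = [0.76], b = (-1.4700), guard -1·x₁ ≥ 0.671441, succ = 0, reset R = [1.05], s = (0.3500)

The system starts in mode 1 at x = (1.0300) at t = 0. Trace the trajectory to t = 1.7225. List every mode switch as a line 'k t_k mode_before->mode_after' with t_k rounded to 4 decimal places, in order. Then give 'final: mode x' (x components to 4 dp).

1 1.3926 1->0
final: 0 -0.2105

Mode 1: guard c·x = 0.6714 hit at Δt = 1.3926 (t = 1.3926), x⁻ = (-0.6714) → reset → x⁺ = (-0.3550), jump to mode 0
Mode 0: flow for 0.3299 to horizon, guard not reached → x = (-0.2105)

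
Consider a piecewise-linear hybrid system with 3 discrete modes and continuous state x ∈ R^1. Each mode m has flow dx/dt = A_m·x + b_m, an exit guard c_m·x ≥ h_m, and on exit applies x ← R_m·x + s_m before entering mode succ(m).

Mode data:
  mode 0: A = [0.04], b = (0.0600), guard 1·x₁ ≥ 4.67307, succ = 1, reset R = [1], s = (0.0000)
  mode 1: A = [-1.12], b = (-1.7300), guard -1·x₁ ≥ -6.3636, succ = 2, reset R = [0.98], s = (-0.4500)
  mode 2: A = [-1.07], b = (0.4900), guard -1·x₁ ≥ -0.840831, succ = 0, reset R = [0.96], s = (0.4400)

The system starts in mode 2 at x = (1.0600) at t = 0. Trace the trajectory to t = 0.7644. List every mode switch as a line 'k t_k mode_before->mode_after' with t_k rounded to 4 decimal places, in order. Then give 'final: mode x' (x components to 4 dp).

1 0.4230 2->0
final: 0 1.2850

Mode 2: guard c·x = -0.8408 hit at Δt = 0.4230 (t = 0.4230), x⁻ = (0.8408) → reset → x⁺ = (1.2472), jump to mode 0
Mode 0: flow for 0.3414 to horizon, guard not reached → x = (1.2850)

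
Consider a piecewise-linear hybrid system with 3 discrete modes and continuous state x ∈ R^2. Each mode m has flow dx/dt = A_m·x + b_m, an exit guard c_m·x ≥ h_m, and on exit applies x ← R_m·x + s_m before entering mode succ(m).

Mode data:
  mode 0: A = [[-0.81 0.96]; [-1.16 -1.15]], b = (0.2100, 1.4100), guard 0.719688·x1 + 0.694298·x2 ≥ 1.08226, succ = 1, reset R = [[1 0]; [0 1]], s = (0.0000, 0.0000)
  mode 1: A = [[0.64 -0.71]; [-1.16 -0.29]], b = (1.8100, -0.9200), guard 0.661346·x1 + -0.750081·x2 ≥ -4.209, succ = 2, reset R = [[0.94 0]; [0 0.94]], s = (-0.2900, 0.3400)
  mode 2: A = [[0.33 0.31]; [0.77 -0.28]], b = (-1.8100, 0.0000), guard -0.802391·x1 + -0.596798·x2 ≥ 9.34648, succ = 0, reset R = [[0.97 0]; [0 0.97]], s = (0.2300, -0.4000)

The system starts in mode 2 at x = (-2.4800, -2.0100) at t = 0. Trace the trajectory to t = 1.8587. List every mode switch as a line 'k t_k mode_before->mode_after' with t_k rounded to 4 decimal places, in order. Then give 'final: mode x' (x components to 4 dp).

1 1.1786 2->0
final: 0 -4.6290 1.4256

Mode 2: guard c·x = 9.3465 hit at Δt = 1.1786 (t = 1.1786), x⁻ = (-7.7144, -5.2890) → reset → x⁺ = (-7.2530, -5.5303), jump to mode 0
Mode 0: flow for 0.6801 to horizon, guard not reached → x = (-4.6290, 1.4256)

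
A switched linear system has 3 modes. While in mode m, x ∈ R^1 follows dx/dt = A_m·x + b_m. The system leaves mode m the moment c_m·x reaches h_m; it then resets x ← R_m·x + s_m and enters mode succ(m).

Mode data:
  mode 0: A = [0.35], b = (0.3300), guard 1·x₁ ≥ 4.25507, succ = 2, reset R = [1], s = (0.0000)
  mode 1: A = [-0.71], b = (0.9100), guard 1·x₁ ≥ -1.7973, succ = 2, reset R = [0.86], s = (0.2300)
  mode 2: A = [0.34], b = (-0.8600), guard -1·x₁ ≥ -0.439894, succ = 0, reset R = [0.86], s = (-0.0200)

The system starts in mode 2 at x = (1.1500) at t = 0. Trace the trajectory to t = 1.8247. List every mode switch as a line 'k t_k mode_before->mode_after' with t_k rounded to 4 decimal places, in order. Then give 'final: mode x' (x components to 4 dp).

1 1.2214 2->0
final: 0 0.6642

Mode 2: guard c·x = -0.4399 hit at Δt = 1.2214 (t = 1.2214), x⁻ = (0.4399) → reset → x⁺ = (0.3583), jump to mode 0
Mode 0: flow for 0.6033 to horizon, guard not reached → x = (0.6642)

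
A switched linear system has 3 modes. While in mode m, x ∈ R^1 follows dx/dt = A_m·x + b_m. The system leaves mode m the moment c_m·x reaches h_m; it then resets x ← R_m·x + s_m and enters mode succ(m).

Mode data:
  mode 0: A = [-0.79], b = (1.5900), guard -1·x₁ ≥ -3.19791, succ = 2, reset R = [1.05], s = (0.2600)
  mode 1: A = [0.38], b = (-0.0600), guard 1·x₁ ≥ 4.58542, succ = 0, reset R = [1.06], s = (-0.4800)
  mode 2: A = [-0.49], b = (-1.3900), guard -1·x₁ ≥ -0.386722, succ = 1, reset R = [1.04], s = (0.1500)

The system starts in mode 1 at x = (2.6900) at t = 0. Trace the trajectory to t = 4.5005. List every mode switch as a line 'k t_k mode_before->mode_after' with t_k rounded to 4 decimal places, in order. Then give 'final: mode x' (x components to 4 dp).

1 1.4705 1->0
2 2.3465 0->2
3 3.7635 2->1
final: 1 0.6796

Mode 1: guard c·x = 4.5854 hit at Δt = 1.4705 (t = 1.4705), x⁻ = (4.5854) → reset → x⁺ = (4.3805), jump to mode 0
Mode 0: guard c·x = -3.1979 hit at Δt = 0.8760 (t = 2.3465), x⁻ = (3.1979) → reset → x⁺ = (3.6178), jump to mode 2
Mode 2: guard c·x = -0.3867 hit at Δt = 1.4170 (t = 3.7635), x⁻ = (0.3867) → reset → x⁺ = (0.5522), jump to mode 1
Mode 1: flow for 0.7370 to horizon, guard not reached → x = (0.6796)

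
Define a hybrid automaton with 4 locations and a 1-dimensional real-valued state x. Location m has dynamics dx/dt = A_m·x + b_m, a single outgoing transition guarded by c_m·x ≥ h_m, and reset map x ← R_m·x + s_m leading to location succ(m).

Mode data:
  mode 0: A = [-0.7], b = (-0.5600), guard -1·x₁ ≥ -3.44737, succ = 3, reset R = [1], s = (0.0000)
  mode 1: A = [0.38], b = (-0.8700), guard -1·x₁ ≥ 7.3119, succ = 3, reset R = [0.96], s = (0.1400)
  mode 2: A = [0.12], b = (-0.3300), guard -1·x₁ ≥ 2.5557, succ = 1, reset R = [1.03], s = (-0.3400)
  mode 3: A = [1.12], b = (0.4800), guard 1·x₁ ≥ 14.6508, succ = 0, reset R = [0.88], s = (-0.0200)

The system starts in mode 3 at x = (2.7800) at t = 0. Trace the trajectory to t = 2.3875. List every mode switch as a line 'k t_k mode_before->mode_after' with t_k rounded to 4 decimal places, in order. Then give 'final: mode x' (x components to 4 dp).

1 1.3817 3->0
final: 0 5.9621

Mode 3: guard c·x = 14.6508 hit at Δt = 1.3817 (t = 1.3817), x⁻ = (14.6508) → reset → x⁺ = (12.8727), jump to mode 0
Mode 0: flow for 1.0058 to horizon, guard not reached → x = (5.9621)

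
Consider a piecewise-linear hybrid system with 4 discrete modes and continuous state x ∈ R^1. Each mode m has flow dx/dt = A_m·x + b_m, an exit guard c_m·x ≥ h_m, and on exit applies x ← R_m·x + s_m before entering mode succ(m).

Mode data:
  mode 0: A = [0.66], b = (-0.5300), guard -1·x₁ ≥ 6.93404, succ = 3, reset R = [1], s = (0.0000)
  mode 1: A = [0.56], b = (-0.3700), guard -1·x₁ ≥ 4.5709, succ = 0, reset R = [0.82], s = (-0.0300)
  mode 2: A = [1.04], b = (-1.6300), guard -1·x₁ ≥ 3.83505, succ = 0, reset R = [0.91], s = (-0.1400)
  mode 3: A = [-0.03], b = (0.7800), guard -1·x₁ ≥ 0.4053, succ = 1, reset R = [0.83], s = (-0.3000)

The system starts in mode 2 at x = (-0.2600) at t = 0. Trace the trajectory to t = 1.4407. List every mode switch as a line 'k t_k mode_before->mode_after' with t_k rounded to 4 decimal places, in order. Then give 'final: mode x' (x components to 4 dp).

1 1.0423 2->0
final: 0 -4.9631

Mode 2: guard c·x = 3.8350 hit at Δt = 1.0423 (t = 1.0423), x⁻ = (-3.8350) → reset → x⁺ = (-3.6299), jump to mode 0
Mode 0: flow for 0.3984 to horizon, guard not reached → x = (-4.9631)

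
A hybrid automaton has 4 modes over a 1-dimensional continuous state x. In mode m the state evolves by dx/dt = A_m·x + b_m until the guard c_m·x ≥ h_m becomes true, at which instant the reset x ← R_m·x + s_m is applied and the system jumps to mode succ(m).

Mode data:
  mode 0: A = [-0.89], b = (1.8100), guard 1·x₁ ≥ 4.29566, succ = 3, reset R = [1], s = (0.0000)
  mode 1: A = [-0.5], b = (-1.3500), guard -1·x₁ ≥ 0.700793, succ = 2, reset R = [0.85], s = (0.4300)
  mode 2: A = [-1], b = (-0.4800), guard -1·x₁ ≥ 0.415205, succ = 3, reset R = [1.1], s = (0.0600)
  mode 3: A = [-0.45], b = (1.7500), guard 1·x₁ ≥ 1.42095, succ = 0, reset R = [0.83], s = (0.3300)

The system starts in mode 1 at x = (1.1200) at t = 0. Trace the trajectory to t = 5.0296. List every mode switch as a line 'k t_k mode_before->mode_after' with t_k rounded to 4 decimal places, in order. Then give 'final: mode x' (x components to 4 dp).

Mode 1: guard c·x = 0.7008 hit at Δt = 1.2950 (t = 1.2950), x⁻ = (-0.7008) → reset → x⁺ = (-0.1657), jump to mode 2
Mode 2: guard c·x = 0.4152 hit at Δt = 1.5792 (t = 2.8742), x⁻ = (-0.4152) → reset → x⁺ = (-0.3967), jump to mode 3
Mode 3: guard c·x = 1.4209 hit at Δt = 1.2264 (t = 4.1006), x⁻ = (1.4209) → reset → x⁺ = (1.5094), jump to mode 0
Mode 0: flow for 0.9290 to horizon, guard not reached → x = (1.8043)

1 1.2950 1->2
2 2.8742 2->3
3 4.1006 3->0
final: 0 1.8043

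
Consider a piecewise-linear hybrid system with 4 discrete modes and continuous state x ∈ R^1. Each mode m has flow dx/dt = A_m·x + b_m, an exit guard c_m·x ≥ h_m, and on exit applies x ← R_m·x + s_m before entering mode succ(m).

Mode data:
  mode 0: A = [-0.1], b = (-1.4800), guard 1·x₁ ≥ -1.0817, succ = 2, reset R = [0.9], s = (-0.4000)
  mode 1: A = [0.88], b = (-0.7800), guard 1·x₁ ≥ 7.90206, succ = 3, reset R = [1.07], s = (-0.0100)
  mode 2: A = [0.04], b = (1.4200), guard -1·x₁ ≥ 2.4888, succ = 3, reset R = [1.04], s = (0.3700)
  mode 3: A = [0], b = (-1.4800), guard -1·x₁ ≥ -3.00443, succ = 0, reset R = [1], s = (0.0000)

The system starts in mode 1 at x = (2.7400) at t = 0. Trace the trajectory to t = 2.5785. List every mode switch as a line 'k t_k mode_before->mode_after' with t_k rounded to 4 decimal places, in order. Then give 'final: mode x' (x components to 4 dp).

Mode 1: guard c·x = 7.9021 hit at Δt = 1.5125 (t = 1.5125), x⁻ = (7.9021) → reset → x⁺ = (8.4452), jump to mode 3
Mode 3: flow for 1.0660 to horizon, guard not reached → x = (6.8675)

1 1.5125 1->3
final: 3 6.8675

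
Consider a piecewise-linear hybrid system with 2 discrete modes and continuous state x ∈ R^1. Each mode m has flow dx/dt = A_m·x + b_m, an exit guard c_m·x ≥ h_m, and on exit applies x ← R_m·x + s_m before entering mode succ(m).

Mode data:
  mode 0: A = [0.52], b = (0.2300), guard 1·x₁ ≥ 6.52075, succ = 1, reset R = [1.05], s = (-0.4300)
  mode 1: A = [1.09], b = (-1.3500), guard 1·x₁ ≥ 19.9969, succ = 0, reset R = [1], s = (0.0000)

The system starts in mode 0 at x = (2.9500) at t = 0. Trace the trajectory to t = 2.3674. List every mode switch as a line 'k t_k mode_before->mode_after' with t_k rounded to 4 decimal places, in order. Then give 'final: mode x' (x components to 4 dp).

1 1.3829 0->1
final: 1 16.3821

Mode 0: guard c·x = 6.5207 hit at Δt = 1.3829 (t = 1.3829), x⁻ = (6.5207) → reset → x⁺ = (6.4168), jump to mode 1
Mode 1: flow for 0.9845 to horizon, guard not reached → x = (16.3821)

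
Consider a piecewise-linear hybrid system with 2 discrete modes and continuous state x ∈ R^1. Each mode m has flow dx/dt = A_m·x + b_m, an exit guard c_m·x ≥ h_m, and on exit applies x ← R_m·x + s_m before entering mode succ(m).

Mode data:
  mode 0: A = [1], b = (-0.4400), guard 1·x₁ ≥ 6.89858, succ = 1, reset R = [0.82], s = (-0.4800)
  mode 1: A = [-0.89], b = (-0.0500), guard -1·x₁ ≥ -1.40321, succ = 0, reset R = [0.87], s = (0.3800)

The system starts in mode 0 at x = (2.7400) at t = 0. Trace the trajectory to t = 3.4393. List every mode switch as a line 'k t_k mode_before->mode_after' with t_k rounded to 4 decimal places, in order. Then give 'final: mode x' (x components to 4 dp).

1 1.0325 0->1
2 2.4673 1->0
final: 0 3.5082

Mode 0: guard c·x = 6.8986 hit at Δt = 1.0325 (t = 1.0325), x⁻ = (6.8986) → reset → x⁺ = (5.1768), jump to mode 1
Mode 1: guard c·x = -1.4032 hit at Δt = 1.4348 (t = 2.4673), x⁻ = (1.4032) → reset → x⁺ = (1.6008), jump to mode 0
Mode 0: flow for 0.9720 to horizon, guard not reached → x = (3.5082)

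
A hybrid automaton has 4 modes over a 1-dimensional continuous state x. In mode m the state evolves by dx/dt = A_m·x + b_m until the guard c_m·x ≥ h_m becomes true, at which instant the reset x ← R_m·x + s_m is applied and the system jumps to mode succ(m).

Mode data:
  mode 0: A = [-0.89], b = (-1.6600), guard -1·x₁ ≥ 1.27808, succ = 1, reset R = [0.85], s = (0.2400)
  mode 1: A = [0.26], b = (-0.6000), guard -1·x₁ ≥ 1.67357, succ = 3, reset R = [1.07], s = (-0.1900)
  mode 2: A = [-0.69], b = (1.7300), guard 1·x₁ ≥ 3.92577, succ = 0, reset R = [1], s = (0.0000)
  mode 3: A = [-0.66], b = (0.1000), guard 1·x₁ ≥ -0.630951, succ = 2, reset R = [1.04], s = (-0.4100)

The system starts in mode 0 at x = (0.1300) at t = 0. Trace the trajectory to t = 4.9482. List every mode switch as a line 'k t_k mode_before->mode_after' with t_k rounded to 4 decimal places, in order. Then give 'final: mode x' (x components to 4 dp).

Mode 0: guard c·x = 1.2781 hit at Δt = 1.3745 (t = 1.3745), x⁻ = (-1.2781) → reset → x⁺ = (-0.8464), jump to mode 1
Mode 1: guard c·x = 1.6736 hit at Δt = 0.8958 (t = 2.2703), x⁻ = (-1.6736) → reset → x⁺ = (-1.9807), jump to mode 3
Mode 3: guard c·x = -0.6310 hit at Δt = 1.5189 (t = 3.7892), x⁻ = (-0.6310) → reset → x⁺ = (-1.0662), jump to mode 2
Mode 2: flow for 1.1590 to horizon, guard not reached → x = (0.9011)

1 1.3745 0->1
2 2.2703 1->3
3 3.7892 3->2
final: 2 0.9011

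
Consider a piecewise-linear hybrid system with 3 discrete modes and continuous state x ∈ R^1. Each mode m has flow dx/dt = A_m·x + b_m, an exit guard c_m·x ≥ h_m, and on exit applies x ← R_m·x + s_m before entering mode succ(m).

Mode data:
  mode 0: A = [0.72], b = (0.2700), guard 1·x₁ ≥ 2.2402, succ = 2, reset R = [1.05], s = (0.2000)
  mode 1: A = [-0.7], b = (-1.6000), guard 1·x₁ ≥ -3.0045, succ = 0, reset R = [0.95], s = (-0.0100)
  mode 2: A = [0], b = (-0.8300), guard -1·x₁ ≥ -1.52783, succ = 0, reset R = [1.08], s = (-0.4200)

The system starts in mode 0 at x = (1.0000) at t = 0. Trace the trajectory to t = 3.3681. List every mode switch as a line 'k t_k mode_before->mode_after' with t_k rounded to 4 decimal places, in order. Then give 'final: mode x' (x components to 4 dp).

1 0.8929 0->2
2 2.1271 2->0
3 2.8051 0->2
final: 2 2.0849

Mode 0: guard c·x = 2.2402 hit at Δt = 0.8929 (t = 0.8929), x⁻ = (2.2402) → reset → x⁺ = (2.5522), jump to mode 2
Mode 2: guard c·x = -1.5278 hit at Δt = 1.2342 (t = 2.1271), x⁻ = (1.5278) → reset → x⁺ = (1.2301), jump to mode 0
Mode 0: guard c·x = 2.2402 hit at Δt = 0.6780 (t = 2.8051), x⁻ = (2.2402) → reset → x⁺ = (2.5522), jump to mode 2
Mode 2: flow for 0.5630 to horizon, guard not reached → x = (2.0849)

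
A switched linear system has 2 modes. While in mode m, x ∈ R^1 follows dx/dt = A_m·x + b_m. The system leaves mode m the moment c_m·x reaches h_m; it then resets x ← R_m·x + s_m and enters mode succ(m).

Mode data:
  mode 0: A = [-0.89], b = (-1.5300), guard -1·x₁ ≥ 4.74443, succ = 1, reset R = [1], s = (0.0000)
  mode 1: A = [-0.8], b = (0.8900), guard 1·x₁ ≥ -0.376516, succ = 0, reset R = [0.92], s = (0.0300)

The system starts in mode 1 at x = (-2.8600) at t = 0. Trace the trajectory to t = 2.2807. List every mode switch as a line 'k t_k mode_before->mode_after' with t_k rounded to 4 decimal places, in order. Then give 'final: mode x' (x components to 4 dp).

1 1.2266 1->0
final: 0 -1.1701

Mode 1: guard c·x = -0.3765 hit at Δt = 1.2266 (t = 1.2266), x⁻ = (-0.3765) → reset → x⁺ = (-0.3164), jump to mode 0
Mode 0: flow for 1.0541 to horizon, guard not reached → x = (-1.1701)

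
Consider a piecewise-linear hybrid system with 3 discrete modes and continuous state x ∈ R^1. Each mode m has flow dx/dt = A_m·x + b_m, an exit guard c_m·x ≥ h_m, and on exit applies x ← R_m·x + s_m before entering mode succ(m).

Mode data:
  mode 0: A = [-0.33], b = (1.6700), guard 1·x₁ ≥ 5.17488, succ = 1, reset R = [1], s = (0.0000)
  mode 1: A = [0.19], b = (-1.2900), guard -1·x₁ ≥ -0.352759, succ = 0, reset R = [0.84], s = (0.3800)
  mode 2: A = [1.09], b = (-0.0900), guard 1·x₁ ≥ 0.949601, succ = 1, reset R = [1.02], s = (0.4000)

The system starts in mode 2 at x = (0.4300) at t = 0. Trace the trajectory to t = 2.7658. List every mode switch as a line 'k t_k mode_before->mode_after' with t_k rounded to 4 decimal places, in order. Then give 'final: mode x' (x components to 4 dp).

Mode 2: guard c·x = 0.9496 hit at Δt = 0.8390 (t = 0.8390), x⁻ = (0.9496) → reset → x⁺ = (1.3686), jump to mode 1
Mode 1: guard c·x = -0.3528 hit at Δt = 0.9040 (t = 1.7430), x⁻ = (0.3528) → reset → x⁺ = (0.6763), jump to mode 0
Mode 0: flow for 1.0228 to horizon, guard not reached → x = (1.9323)

1 0.8390 2->1
2 1.7430 1->0
final: 0 1.9323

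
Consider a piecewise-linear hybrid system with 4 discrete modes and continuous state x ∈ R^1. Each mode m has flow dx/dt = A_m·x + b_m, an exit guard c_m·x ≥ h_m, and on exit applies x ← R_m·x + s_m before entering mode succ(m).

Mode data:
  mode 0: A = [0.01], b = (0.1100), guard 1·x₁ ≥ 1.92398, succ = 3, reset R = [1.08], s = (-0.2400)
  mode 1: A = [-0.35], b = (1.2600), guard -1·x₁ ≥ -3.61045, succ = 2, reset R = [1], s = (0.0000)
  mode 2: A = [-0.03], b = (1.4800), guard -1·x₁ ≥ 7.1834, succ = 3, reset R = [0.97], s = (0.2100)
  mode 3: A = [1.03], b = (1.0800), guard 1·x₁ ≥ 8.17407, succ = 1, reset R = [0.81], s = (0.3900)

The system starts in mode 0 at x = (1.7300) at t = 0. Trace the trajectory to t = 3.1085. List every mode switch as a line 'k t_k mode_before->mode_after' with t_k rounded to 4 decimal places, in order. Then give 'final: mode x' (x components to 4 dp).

1 1.5123 0->3
2 2.6401 3->1
final: 1 6.4952

Mode 0: guard c·x = 1.9240 hit at Δt = 1.5123 (t = 1.5123), x⁻ = (1.9240) → reset → x⁺ = (1.8379), jump to mode 3
Mode 3: guard c·x = 8.1741 hit at Δt = 1.1278 (t = 2.6401), x⁻ = (8.1741) → reset → x⁺ = (7.0110), jump to mode 1
Mode 1: flow for 0.4684 to horizon, guard not reached → x = (6.4952)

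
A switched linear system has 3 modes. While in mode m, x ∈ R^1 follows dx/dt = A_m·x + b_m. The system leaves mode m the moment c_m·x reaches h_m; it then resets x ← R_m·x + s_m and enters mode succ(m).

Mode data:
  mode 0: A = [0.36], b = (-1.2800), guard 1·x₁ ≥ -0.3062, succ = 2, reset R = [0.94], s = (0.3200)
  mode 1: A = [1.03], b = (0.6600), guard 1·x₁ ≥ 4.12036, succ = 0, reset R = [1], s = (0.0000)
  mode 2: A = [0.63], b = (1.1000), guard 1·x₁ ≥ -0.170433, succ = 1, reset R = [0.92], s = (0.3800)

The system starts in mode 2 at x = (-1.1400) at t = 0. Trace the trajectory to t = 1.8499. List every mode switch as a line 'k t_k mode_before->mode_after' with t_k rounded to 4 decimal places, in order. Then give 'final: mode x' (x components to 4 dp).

Mode 2: guard c·x = -0.1704 hit at Δt = 1.5166 (t = 1.5166), x⁻ = (-0.1704) → reset → x⁺ = (0.2232), jump to mode 1
Mode 1: flow for 0.3333 to horizon, guard not reached → x = (0.5771)

1 1.5166 2->1
final: 1 0.5771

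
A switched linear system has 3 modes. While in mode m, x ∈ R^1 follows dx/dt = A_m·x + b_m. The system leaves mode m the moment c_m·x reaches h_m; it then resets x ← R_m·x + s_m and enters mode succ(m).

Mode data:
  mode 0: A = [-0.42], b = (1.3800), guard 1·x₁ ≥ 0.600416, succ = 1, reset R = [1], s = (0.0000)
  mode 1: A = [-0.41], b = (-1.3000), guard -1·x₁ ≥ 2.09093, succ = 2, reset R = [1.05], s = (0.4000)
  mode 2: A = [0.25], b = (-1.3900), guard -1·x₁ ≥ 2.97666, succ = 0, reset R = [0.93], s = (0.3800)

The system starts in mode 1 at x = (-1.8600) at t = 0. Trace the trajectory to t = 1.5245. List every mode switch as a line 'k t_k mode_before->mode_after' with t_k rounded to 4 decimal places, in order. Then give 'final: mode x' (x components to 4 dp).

1 0.4727 1->2
2 1.0684 2->0
final: 0 -1.3991

Mode 1: guard c·x = 2.0909 hit at Δt = 0.4727 (t = 0.4727), x⁻ = (-2.0909) → reset → x⁺ = (-1.7955), jump to mode 2
Mode 2: guard c·x = 2.9767 hit at Δt = 0.5957 (t = 1.0684), x⁻ = (-2.9767) → reset → x⁺ = (-2.3883), jump to mode 0
Mode 0: flow for 0.4561 to horizon, guard not reached → x = (-1.3991)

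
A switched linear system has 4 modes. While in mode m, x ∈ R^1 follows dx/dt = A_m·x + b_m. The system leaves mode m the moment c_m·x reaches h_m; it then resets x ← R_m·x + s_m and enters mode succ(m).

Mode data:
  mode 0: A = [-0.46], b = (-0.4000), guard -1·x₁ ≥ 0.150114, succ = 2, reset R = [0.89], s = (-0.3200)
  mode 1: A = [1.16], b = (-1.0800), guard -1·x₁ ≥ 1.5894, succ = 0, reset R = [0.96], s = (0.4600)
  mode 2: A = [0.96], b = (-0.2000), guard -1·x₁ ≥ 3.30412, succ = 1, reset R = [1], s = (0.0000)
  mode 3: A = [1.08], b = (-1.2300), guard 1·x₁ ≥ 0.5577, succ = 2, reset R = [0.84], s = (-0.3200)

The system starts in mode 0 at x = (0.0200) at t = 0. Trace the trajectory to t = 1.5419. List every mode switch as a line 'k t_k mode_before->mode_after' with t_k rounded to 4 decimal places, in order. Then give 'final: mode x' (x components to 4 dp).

1 0.4614 0->2
final: 2 -1.6593

Mode 0: guard c·x = 0.1501 hit at Δt = 0.4614 (t = 0.4614), x⁻ = (-0.1501) → reset → x⁺ = (-0.4536), jump to mode 2
Mode 2: flow for 1.0805 to horizon, guard not reached → x = (-1.6593)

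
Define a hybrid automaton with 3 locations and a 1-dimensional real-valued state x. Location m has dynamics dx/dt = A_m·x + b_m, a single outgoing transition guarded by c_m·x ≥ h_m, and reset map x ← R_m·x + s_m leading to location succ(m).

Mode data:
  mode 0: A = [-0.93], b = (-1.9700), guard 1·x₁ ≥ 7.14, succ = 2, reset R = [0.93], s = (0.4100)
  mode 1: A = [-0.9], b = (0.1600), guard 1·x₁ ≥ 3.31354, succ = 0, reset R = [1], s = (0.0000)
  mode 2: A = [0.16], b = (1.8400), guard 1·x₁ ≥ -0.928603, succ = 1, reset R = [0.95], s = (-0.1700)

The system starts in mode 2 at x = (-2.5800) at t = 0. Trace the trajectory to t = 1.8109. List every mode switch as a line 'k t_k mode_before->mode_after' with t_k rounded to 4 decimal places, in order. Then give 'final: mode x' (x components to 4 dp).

Mode 2: guard c·x = -0.9286 hit at Δt = 1.0616 (t = 1.0616), x⁻ = (-0.9286) → reset → x⁺ = (-1.0522), jump to mode 1
Mode 1: flow for 0.7493 to horizon, guard not reached → x = (-0.4489)

1 1.0616 2->1
final: 1 -0.4489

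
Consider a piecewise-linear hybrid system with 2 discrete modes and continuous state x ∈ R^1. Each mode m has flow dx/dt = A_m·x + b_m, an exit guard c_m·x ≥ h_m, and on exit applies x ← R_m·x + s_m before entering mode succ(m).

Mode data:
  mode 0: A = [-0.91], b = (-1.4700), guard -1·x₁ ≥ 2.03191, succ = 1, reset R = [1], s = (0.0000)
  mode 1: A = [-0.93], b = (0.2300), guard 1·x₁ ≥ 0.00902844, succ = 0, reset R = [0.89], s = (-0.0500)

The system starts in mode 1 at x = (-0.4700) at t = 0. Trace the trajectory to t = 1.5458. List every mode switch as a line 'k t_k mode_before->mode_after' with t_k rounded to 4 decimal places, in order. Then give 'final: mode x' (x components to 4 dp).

Mode 1: guard c·x = 0.0090 hit at Δt = 1.1850 (t = 1.1850), x⁻ = (0.0090) → reset → x⁺ = (-0.0420), jump to mode 0
Mode 0: flow for 0.3608 to horizon, guard not reached → x = (-0.4823)

1 1.1850 1->0
final: 0 -0.4823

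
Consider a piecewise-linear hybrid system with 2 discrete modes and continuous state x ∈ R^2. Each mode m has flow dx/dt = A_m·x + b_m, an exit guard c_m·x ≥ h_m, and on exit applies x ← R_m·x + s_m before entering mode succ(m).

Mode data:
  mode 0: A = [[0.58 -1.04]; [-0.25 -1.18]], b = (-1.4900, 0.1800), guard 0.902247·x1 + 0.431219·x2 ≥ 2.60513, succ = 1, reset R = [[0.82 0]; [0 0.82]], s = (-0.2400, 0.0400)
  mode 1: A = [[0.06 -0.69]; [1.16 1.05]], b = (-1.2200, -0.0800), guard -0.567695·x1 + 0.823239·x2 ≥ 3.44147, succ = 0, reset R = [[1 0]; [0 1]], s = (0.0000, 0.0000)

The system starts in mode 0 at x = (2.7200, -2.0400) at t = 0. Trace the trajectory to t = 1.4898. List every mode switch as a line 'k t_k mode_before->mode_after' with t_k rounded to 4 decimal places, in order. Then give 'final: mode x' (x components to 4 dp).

1 0.4066 0->1
final: 1 1.4137 1.7459

Mode 0: guard c·x = 2.6051 hit at Δt = 0.4066 (t = 0.4066), x⁻ = (3.5862, -1.4621) → reset → x⁺ = (2.7007, -1.1589), jump to mode 1
Mode 1: flow for 1.0832 to horizon, guard not reached → x = (1.4137, 1.7459)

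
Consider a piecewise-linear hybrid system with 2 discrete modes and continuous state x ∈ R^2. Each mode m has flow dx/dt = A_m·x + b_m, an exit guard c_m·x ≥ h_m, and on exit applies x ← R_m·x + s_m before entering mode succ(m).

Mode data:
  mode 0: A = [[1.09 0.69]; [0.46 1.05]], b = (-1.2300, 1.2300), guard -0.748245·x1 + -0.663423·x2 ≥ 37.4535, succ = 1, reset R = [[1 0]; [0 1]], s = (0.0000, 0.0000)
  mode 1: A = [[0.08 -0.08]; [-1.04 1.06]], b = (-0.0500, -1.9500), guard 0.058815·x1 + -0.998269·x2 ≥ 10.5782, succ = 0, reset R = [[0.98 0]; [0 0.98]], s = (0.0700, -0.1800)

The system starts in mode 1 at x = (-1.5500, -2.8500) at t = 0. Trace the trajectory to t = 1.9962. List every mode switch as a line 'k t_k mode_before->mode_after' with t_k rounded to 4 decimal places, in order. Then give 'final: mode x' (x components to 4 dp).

Mode 1: guard c·x = 10.5782 hit at Δt = 1.1553 (t = 1.1553), x⁻ = (-1.1903, -10.6667) → reset → x⁺ = (-1.0965, -10.6333), jump to mode 0
Mode 0: flow for 0.8409 to horizon, guard not reached → x = (-19.9997, -28.4085)

1 1.1553 1->0
final: 0 -19.9997 -28.4085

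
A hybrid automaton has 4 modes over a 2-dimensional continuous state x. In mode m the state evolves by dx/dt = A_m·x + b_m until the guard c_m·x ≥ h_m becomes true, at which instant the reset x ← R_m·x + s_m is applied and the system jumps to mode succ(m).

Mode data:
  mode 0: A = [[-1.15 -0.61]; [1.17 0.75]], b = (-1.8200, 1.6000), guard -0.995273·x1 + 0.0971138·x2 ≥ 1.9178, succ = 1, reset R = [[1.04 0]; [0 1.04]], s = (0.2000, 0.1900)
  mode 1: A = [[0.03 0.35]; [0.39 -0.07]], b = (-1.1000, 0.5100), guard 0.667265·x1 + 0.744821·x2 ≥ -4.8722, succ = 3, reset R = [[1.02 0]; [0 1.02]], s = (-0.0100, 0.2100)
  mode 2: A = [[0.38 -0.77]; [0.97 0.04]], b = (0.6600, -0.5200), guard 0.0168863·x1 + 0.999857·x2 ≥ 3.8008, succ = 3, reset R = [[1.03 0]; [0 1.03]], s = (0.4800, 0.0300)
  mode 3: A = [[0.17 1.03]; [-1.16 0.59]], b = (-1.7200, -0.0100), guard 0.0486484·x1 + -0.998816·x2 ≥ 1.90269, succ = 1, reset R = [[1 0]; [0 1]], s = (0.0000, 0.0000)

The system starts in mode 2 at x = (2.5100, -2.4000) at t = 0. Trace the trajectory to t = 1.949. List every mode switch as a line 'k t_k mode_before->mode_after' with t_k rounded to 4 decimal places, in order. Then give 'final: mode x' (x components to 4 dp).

1 1.5131 2->3
final: 3 7.5388 0.8168

Mode 2: guard c·x = 3.8008 hit at Δt = 1.5131 (t = 1.5131), x⁻ = (6.0027, 3.7000) → reset → x⁺ = (6.6628, 3.8410), jump to mode 3
Mode 3: flow for 0.4359 to horizon, guard not reached → x = (7.5388, 0.8168)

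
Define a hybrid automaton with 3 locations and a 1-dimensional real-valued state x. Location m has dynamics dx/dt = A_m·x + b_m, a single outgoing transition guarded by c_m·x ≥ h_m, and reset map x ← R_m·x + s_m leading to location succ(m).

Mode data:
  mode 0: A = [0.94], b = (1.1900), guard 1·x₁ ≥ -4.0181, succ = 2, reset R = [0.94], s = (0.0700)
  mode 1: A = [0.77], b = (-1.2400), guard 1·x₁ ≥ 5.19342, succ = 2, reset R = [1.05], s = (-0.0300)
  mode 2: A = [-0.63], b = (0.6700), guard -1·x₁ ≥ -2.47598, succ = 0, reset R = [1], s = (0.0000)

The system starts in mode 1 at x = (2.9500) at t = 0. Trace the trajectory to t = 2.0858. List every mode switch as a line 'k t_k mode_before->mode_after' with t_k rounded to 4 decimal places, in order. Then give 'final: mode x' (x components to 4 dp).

Mode 1: guard c·x = 5.1934 hit at Δt = 1.2777 (t = 1.2777), x⁻ = (5.1934) → reset → x⁺ = (5.4231), jump to mode 2
Mode 2: flow for 0.8081 to horizon, guard not reached → x = (3.6838)

1 1.2777 1->2
final: 2 3.6838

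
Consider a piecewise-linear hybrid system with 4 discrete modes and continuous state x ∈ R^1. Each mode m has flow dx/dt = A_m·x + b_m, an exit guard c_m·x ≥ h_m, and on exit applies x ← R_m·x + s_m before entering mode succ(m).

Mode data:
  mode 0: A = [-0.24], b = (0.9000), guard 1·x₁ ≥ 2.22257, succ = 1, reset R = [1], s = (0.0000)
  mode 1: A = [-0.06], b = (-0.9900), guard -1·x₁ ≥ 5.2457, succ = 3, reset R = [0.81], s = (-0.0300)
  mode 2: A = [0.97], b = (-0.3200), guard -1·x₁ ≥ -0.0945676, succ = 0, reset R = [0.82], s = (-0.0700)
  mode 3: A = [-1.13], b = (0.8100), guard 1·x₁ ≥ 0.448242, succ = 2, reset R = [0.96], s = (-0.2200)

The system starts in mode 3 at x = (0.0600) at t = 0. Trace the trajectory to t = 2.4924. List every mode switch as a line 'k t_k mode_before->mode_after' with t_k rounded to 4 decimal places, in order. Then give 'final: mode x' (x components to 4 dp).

1 0.7914 3->2
2 1.4893 2->0
final: 0 0.8083

Mode 3: guard c·x = 0.4482 hit at Δt = 0.7914 (t = 0.7914), x⁻ = (0.4482) → reset → x⁺ = (0.2103), jump to mode 2
Mode 2: guard c·x = -0.0946 hit at Δt = 0.6979 (t = 1.4893), x⁻ = (0.0946) → reset → x⁺ = (0.0075), jump to mode 0
Mode 0: flow for 1.0031 to horizon, guard not reached → x = (0.8083)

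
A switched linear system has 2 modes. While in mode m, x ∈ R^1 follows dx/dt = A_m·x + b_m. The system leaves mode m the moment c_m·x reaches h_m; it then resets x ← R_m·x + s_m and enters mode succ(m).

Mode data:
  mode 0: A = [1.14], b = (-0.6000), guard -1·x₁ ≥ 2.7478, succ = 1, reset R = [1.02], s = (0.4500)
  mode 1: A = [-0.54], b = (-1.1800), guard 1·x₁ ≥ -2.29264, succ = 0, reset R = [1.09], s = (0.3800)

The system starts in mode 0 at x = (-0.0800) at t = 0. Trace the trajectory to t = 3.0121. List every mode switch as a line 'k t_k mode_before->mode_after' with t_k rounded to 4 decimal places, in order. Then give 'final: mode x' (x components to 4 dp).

1 1.4793 0->1
2 2.3021 1->0
3 2.4892 0->1
final: 1 -2.3115

Mode 0: guard c·x = 2.7478 hit at Δt = 1.4793 (t = 1.4793), x⁻ = (-2.7478) → reset → x⁺ = (-2.3528), jump to mode 1
Mode 1: guard c·x = -2.2926 hit at Δt = 0.8228 (t = 2.3021), x⁻ = (-2.2926) → reset → x⁺ = (-2.1190), jump to mode 0
Mode 0: guard c·x = 2.7478 hit at Δt = 0.1871 (t = 2.4892), x⁻ = (-2.7478) → reset → x⁺ = (-2.3528), jump to mode 1
Mode 1: flow for 0.5229 to horizon, guard not reached → x = (-2.3115)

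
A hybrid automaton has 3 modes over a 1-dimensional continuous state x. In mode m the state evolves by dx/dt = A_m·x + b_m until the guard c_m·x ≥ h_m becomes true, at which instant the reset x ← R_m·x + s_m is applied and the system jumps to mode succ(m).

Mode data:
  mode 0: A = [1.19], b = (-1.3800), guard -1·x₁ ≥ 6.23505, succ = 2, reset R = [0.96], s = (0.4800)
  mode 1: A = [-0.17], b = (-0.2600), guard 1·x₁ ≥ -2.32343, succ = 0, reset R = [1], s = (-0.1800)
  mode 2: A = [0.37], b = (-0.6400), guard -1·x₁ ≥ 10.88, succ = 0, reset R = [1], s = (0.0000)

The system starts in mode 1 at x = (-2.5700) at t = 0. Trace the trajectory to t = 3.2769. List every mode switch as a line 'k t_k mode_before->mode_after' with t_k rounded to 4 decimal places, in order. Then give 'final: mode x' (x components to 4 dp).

Mode 1: guard c·x = -2.3234 hit at Δt = 1.5908 (t = 1.5908), x⁻ = (-2.3234) → reset → x⁺ = (-2.5034), jump to mode 0
Mode 0: guard c·x = 6.2351 hit at Δt = 0.5903 (t = 2.1811), x⁻ = (-6.2351) → reset → x⁺ = (-5.5056), jump to mode 2
Mode 2: flow for 1.0958 to horizon, guard not reached → x = (-9.1232)

1 1.5908 1->0
2 2.1811 0->2
final: 2 -9.1232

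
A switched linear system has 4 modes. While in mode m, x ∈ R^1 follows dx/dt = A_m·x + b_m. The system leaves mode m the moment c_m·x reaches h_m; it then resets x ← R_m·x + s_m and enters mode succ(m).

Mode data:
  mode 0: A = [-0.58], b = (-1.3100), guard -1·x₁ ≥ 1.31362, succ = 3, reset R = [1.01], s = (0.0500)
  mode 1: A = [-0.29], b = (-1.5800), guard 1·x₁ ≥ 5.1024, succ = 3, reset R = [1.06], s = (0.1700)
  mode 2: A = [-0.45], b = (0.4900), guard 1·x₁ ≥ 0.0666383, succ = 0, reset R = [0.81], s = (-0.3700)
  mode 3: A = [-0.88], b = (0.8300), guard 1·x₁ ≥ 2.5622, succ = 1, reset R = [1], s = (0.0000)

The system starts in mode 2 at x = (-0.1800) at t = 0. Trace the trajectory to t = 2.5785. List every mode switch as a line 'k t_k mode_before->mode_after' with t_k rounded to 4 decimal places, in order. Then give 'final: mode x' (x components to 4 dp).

1 0.4803 2->0
2 1.7227 0->3
final: 3 -0.1022

Mode 2: guard c·x = 0.0666 hit at Δt = 0.4803 (t = 0.4803), x⁻ = (0.0666) → reset → x⁺ = (-0.3160), jump to mode 0
Mode 0: guard c·x = 1.3136 hit at Δt = 1.2424 (t = 1.7227), x⁻ = (-1.3136) → reset → x⁺ = (-1.2768), jump to mode 3
Mode 3: flow for 0.8558 to horizon, guard not reached → x = (-0.1022)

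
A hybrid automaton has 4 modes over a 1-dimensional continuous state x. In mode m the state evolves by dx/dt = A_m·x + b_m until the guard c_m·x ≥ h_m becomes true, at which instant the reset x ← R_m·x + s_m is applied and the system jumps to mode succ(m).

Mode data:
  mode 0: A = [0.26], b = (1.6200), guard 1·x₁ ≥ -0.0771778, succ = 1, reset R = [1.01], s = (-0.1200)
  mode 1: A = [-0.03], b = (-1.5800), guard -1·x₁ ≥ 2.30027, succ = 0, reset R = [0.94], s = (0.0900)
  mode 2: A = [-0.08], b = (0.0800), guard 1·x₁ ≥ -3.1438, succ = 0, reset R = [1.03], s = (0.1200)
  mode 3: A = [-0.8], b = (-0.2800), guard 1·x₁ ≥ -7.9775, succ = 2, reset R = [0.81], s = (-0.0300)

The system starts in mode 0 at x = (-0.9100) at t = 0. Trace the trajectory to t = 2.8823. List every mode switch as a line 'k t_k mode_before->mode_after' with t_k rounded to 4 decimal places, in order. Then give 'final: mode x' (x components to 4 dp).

1 0.5593 0->1
2 1.9224 1->0
final: 0 -0.8934

Mode 0: guard c·x = -0.0772 hit at Δt = 0.5593 (t = 0.5593), x⁻ = (-0.0772) → reset → x⁺ = (-0.1979), jump to mode 1
Mode 1: guard c·x = 2.3003 hit at Δt = 1.3631 (t = 1.9224), x⁻ = (-2.3003) → reset → x⁺ = (-2.0723), jump to mode 0
Mode 0: flow for 0.9599 to horizon, guard not reached → x = (-0.8934)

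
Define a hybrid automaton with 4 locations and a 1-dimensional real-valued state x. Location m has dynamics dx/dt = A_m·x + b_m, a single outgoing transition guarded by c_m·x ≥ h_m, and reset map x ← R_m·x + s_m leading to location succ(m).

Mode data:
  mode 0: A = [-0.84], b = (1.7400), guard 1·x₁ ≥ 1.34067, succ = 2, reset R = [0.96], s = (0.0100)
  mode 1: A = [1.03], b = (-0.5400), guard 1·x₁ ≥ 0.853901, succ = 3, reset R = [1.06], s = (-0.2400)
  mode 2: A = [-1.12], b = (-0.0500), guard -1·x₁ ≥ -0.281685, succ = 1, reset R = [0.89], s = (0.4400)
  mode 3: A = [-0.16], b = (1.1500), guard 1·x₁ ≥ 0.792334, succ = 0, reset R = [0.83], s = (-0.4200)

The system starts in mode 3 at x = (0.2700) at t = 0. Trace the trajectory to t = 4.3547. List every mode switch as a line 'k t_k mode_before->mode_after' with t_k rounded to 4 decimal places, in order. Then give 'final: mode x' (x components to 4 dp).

1 0.4907 3->0
2 1.5860 0->2
3 2.8483 2->1
4 3.5118 1->3
5 3.6349 3->0
final: 0 1.0697

Mode 3: guard c·x = 0.7923 hit at Δt = 0.4907 (t = 0.4907), x⁻ = (0.7923) → reset → x⁺ = (0.2376), jump to mode 0
Mode 0: guard c·x = 1.3407 hit at Δt = 1.0953 (t = 1.5860), x⁻ = (1.3407) → reset → x⁺ = (1.2970), jump to mode 2
Mode 2: guard c·x = -0.2817 hit at Δt = 1.2623 (t = 2.8483), x⁻ = (0.2817) → reset → x⁺ = (0.6907), jump to mode 1
Mode 1: guard c·x = 0.8539 hit at Δt = 0.6635 (t = 3.5118), x⁻ = (0.8539) → reset → x⁺ = (0.6651), jump to mode 3
Mode 3: guard c·x = 0.7923 hit at Δt = 0.1231 (t = 3.6349), x⁻ = (0.7923) → reset → x⁺ = (0.2376), jump to mode 0
Mode 0: flow for 0.7198 to horizon, guard not reached → x = (1.0697)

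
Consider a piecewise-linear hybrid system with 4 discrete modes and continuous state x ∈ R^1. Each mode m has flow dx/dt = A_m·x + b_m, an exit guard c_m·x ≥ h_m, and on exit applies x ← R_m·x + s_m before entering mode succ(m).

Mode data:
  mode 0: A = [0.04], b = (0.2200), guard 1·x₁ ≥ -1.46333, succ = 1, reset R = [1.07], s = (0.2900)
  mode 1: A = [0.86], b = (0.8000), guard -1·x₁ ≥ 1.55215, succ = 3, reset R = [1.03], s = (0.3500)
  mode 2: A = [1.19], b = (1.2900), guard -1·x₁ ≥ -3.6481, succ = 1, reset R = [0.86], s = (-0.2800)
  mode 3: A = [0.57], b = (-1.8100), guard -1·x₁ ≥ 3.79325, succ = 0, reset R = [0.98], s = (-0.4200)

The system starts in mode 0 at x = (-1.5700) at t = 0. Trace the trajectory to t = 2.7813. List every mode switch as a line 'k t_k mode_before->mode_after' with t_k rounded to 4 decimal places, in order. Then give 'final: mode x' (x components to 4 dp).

1 0.6695 0->1
2 1.3529 1->3
3 2.1500 3->0
final: 0 -4.1025

Mode 0: guard c·x = -1.4633 hit at Δt = 0.6695 (t = 0.6695), x⁻ = (-1.4633) → reset → x⁺ = (-1.2758), jump to mode 1
Mode 1: guard c·x = 1.5521 hit at Δt = 0.6834 (t = 1.3529), x⁻ = (-1.5522) → reset → x⁺ = (-1.2487), jump to mode 3
Mode 3: guard c·x = 3.7933 hit at Δt = 0.7971 (t = 2.1500), x⁻ = (-3.7932) → reset → x⁺ = (-4.1374), jump to mode 0
Mode 0: flow for 0.6313 to horizon, guard not reached → x = (-4.1025)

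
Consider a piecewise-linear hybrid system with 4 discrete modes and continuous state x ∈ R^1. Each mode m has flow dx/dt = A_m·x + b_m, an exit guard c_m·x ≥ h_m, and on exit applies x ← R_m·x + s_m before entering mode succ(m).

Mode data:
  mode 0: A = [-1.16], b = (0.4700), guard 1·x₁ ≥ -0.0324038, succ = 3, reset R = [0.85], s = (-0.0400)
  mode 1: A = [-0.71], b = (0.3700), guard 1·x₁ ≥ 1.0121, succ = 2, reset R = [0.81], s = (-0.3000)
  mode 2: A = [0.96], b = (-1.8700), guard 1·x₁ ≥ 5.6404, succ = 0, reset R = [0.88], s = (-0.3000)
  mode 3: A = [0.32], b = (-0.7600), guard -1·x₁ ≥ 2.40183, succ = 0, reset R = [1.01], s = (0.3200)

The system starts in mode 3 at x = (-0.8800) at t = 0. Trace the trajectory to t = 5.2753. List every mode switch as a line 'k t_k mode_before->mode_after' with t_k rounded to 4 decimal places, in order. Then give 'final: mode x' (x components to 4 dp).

1 1.1987 3->0
2 2.7049 0->3
3 4.8010 3->0
final: 0 -1.0432

Mode 3: guard c·x = 2.4018 hit at Δt = 1.1987 (t = 1.1987), x⁻ = (-2.4018) → reset → x⁺ = (-2.1058), jump to mode 0
Mode 0: guard c·x = -0.0324 hit at Δt = 1.5062 (t = 2.7049), x⁻ = (-0.0324) → reset → x⁺ = (-0.0675), jump to mode 3
Mode 3: guard c·x = 2.4018 hit at Δt = 2.0961 (t = 4.8010), x⁻ = (-2.4018) → reset → x⁺ = (-2.1058), jump to mode 0
Mode 0: flow for 0.4743 to horizon, guard not reached → x = (-1.0432)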